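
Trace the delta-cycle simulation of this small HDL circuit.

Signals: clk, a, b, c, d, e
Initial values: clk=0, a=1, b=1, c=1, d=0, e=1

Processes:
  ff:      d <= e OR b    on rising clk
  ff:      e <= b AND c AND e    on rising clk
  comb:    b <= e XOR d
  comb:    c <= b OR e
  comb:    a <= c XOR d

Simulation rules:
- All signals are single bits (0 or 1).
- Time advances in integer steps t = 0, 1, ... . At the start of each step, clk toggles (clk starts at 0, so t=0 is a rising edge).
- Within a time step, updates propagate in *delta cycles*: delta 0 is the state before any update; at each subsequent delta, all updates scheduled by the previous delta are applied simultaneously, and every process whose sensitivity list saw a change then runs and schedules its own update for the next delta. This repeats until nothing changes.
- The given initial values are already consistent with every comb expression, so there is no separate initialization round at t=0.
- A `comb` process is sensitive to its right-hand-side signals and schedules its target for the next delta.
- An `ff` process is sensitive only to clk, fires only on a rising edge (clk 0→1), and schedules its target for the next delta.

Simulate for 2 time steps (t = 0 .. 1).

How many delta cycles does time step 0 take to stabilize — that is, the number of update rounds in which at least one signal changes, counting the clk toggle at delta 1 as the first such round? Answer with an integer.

[bits: a,b,clk,c,d,e]
t=0: Δ0=110101 Δ1=111101 Δ2=111111 Δ3=001111 | 3Δ
t=1: Δ0=001111 Δ1=000111 | 1Δ

3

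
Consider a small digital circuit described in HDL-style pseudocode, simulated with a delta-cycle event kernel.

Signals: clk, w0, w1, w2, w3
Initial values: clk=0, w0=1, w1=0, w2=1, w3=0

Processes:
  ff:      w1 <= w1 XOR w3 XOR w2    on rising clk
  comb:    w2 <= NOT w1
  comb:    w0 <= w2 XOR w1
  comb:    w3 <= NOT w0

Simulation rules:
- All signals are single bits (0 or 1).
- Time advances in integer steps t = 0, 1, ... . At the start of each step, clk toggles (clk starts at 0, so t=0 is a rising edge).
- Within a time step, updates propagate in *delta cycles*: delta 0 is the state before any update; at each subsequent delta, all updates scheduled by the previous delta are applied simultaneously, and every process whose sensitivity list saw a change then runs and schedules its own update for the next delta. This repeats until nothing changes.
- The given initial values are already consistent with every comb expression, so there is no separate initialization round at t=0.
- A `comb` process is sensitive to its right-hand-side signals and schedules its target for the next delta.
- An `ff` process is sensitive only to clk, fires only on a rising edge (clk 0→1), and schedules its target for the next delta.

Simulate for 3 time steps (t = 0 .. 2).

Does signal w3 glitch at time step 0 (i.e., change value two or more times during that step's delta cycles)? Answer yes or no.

t0.Δ0 w1=0 w2=1 clk=0 w0=1 w3=0
t0.Δ1 w1=0 w2=1 clk=1 w0=1 w3=0
t0.Δ2 w1=1 w2=1 clk=1 w0=1 w3=0
t0.Δ3 w1=1 w2=0 clk=1 w0=0 w3=0
t0.Δ4 w1=1 w2=0 clk=1 w0=1 w3=1
t0.Δ5 w1=1 w2=0 clk=1 w0=1 w3=0
t1.Δ0 w1=1 w2=0 clk=1 w0=1 w3=0
t1.Δ1 w1=1 w2=0 clk=0 w0=1 w3=0
t2.Δ0 w1=1 w2=0 clk=0 w0=1 w3=0
t2.Δ1 w1=1 w2=0 clk=1 w0=1 w3=0

yes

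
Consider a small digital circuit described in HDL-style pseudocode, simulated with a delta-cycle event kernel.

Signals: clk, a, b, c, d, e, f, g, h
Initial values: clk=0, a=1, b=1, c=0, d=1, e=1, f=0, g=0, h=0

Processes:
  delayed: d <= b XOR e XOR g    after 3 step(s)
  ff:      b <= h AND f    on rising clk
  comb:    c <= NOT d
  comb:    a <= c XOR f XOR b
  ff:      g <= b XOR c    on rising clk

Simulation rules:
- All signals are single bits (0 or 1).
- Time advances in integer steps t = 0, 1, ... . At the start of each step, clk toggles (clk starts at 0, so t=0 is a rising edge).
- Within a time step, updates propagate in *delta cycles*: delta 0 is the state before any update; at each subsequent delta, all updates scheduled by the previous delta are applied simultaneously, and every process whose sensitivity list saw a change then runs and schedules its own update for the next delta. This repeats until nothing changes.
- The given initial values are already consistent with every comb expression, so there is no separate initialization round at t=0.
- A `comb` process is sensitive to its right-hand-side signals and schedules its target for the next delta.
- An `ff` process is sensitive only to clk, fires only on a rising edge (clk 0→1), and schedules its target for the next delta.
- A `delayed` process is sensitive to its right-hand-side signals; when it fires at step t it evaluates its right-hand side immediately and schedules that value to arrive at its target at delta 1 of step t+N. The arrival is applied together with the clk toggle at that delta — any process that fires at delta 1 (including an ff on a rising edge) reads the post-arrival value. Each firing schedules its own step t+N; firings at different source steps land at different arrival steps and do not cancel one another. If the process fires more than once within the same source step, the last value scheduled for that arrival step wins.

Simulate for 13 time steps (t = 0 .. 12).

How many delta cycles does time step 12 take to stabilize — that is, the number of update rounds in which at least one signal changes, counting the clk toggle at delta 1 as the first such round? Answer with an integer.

2

[bits: b,f,clk,e,a,c,d,h,g]
t=0: Δ0=100110100 Δ1=101110100 Δ2=001110101 Δ3=001100101 | 3Δ
t=1: Δ0=001100101 Δ1=000100101 | 1Δ
t=2: Δ0=000100101 Δ1=001100101 Δ2=001100100 | 2Δ
t=3: Δ0=001100100 Δ1=000100000 Δ2=000101000 Δ3=000111000 | 3Δ
t=4: Δ0=000111000 Δ1=001111000 Δ2=001111001 | 2Δ
t=5: Δ0=001111001 Δ1=000111101 Δ2=000110101 Δ3=000100101 | 3Δ
t=6: Δ0=000100101 Δ1=001100101 Δ2=001100100 | 2Δ
t=7: Δ0=001100100 Δ1=000100000 Δ2=000101000 Δ3=000111000 | 3Δ
t=8: Δ0=000111000 Δ1=001111000 Δ2=001111001 | 2Δ
t=9: Δ0=001111001 Δ1=000111101 Δ2=000110101 Δ3=000100101 | 3Δ
t=10: Δ0=000100101 Δ1=001100101 Δ2=001100100 | 2Δ
t=11: Δ0=001100100 Δ1=000100000 Δ2=000101000 Δ3=000111000 | 3Δ
t=12: Δ0=000111000 Δ1=001111000 Δ2=001111001 | 2Δ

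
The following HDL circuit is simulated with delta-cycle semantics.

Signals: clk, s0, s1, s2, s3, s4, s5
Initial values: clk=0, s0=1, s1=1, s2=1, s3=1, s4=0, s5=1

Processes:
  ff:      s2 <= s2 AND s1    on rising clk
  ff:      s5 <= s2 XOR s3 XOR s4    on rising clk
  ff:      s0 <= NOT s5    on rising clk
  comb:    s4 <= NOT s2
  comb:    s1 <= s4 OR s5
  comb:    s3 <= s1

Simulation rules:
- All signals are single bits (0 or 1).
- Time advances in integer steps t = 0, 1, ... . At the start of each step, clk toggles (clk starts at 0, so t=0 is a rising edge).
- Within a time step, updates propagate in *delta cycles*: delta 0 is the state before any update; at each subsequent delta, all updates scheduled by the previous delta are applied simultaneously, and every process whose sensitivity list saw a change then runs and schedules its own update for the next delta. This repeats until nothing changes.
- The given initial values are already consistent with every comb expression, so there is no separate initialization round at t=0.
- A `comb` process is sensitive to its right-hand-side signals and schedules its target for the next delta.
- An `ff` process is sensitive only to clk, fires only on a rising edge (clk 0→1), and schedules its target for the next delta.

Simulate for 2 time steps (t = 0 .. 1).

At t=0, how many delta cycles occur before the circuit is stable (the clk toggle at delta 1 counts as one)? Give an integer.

[bits: s5,s2,s4,clk,s0,s3,s1]
t=0: Δ0=1100111 Δ1=1101111 Δ2=0101011 Δ3=0101010 Δ4=0101000 | 4Δ
t=1: Δ0=0101000 Δ1=0100000 | 1Δ

4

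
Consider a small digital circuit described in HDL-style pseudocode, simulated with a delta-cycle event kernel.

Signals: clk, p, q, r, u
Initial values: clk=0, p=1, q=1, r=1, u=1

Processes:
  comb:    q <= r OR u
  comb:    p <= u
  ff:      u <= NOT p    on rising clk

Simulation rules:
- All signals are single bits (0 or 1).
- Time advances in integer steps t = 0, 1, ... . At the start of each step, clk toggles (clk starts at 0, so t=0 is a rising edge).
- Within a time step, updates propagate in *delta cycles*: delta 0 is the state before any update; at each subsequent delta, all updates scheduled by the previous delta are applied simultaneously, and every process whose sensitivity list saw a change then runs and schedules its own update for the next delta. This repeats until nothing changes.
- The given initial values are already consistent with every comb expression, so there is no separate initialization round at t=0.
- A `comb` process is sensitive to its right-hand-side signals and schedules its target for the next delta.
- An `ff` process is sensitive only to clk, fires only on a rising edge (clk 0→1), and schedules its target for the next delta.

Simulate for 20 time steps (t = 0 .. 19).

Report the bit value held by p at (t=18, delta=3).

1

[bits: r,u,p,clk,q]
t=0: Δ0=11101 Δ1=11111 Δ2=10111 Δ3=10011 | 3Δ
t=1: Δ0=10011 Δ1=10001 | 1Δ
t=2: Δ0=10001 Δ1=10011 Δ2=11011 Δ3=11111 | 3Δ
t=3: Δ0=11111 Δ1=11101 | 1Δ
t=4: Δ0=11101 Δ1=11111 Δ2=10111 Δ3=10011 | 3Δ
t=5: Δ0=10011 Δ1=10001 | 1Δ
t=6: Δ0=10001 Δ1=10011 Δ2=11011 Δ3=11111 | 3Δ
t=7: Δ0=11111 Δ1=11101 | 1Δ
t=8: Δ0=11101 Δ1=11111 Δ2=10111 Δ3=10011 | 3Δ
t=9: Δ0=10011 Δ1=10001 | 1Δ
t=10: Δ0=10001 Δ1=10011 Δ2=11011 Δ3=11111 | 3Δ
t=11: Δ0=11111 Δ1=11101 | 1Δ
t=12: Δ0=11101 Δ1=11111 Δ2=10111 Δ3=10011 | 3Δ
t=13: Δ0=10011 Δ1=10001 | 1Δ
t=14: Δ0=10001 Δ1=10011 Δ2=11011 Δ3=11111 | 3Δ
t=15: Δ0=11111 Δ1=11101 | 1Δ
t=16: Δ0=11101 Δ1=11111 Δ2=10111 Δ3=10011 | 3Δ
t=17: Δ0=10011 Δ1=10001 | 1Δ
t=18: Δ0=10001 Δ1=10011 Δ2=11011 Δ3=11111 | 3Δ
t=19: Δ0=11111 Δ1=11101 | 1Δ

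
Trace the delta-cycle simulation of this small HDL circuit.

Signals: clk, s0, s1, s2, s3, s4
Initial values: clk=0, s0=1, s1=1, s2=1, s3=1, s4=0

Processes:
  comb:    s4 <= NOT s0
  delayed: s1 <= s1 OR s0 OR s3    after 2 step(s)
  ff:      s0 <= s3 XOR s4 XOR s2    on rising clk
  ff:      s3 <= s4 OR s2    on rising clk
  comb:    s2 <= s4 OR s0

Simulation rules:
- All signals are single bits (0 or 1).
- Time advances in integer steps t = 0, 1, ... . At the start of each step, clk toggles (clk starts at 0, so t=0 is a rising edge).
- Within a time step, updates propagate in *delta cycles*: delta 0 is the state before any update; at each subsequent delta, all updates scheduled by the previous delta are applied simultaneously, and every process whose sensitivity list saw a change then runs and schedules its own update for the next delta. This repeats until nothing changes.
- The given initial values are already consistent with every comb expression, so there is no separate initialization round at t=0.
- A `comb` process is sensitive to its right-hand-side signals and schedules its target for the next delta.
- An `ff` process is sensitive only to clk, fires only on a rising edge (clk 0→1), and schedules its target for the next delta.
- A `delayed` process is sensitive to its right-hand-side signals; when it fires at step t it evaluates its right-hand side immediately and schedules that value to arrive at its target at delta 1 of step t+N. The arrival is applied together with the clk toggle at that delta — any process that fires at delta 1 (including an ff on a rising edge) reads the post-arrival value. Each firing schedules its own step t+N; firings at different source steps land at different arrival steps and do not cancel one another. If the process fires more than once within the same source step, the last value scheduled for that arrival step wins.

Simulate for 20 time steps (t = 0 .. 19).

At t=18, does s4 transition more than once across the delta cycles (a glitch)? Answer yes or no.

t=0 Δ0: s1=1 clk=0 s4=0 s2=1 s3=1 s0=1
  Δ1: clk:0→1
  Δ2: s0:1→0
  Δ3: s4:0→1, s2:1→0
  Δ4: s2:0→1
  (4Δ to stable)
t=1 Δ0: s1=1 clk=1 s4=1 s2=1 s3=1 s0=0
  Δ1: clk:1→0
  (1Δ to stable)
t=2 Δ0: s1=1 clk=0 s4=1 s2=1 s3=1 s0=0
  Δ1: clk:0→1
  Δ2: s0:0→1
  Δ3: s4:1→0
  (3Δ to stable)
t=3 Δ0: s1=1 clk=1 s4=0 s2=1 s3=1 s0=1
  Δ1: clk:1→0
  (1Δ to stable)
t=4 Δ0: s1=1 clk=0 s4=0 s2=1 s3=1 s0=1
  Δ1: clk:0→1
  Δ2: s0:1→0
  Δ3: s4:0→1, s2:1→0
  Δ4: s2:0→1
  (4Δ to stable)
t=5 Δ0: s1=1 clk=1 s4=1 s2=1 s3=1 s0=0
  Δ1: clk:1→0
  (1Δ to stable)
t=6 Δ0: s1=1 clk=0 s4=1 s2=1 s3=1 s0=0
  Δ1: clk:0→1
  Δ2: s0:0→1
  Δ3: s4:1→0
  (3Δ to stable)
t=7 Δ0: s1=1 clk=1 s4=0 s2=1 s3=1 s0=1
  Δ1: clk:1→0
  (1Δ to stable)
t=8 Δ0: s1=1 clk=0 s4=0 s2=1 s3=1 s0=1
  Δ1: clk:0→1
  Δ2: s0:1→0
  Δ3: s4:0→1, s2:1→0
  Δ4: s2:0→1
  (4Δ to stable)
t=9 Δ0: s1=1 clk=1 s4=1 s2=1 s3=1 s0=0
  Δ1: clk:1→0
  (1Δ to stable)
t=10 Δ0: s1=1 clk=0 s4=1 s2=1 s3=1 s0=0
  Δ1: clk:0→1
  Δ2: s0:0→1
  Δ3: s4:1→0
  (3Δ to stable)
t=11 Δ0: s1=1 clk=1 s4=0 s2=1 s3=1 s0=1
  Δ1: clk:1→0
  (1Δ to stable)
t=12 Δ0: s1=1 clk=0 s4=0 s2=1 s3=1 s0=1
  Δ1: clk:0→1
  Δ2: s0:1→0
  Δ3: s4:0→1, s2:1→0
  Δ4: s2:0→1
  (4Δ to stable)
t=13 Δ0: s1=1 clk=1 s4=1 s2=1 s3=1 s0=0
  Δ1: clk:1→0
  (1Δ to stable)
t=14 Δ0: s1=1 clk=0 s4=1 s2=1 s3=1 s0=0
  Δ1: clk:0→1
  Δ2: s0:0→1
  Δ3: s4:1→0
  (3Δ to stable)
t=15 Δ0: s1=1 clk=1 s4=0 s2=1 s3=1 s0=1
  Δ1: clk:1→0
  (1Δ to stable)
t=16 Δ0: s1=1 clk=0 s4=0 s2=1 s3=1 s0=1
  Δ1: clk:0→1
  Δ2: s0:1→0
  Δ3: s4:0→1, s2:1→0
  Δ4: s2:0→1
  (4Δ to stable)
t=17 Δ0: s1=1 clk=1 s4=1 s2=1 s3=1 s0=0
  Δ1: clk:1→0
  (1Δ to stable)
t=18 Δ0: s1=1 clk=0 s4=1 s2=1 s3=1 s0=0
  Δ1: clk:0→1
  Δ2: s0:0→1
  Δ3: s4:1→0
  (3Δ to stable)
t=19 Δ0: s1=1 clk=1 s4=0 s2=1 s3=1 s0=1
  Δ1: clk:1→0
  (1Δ to stable)

no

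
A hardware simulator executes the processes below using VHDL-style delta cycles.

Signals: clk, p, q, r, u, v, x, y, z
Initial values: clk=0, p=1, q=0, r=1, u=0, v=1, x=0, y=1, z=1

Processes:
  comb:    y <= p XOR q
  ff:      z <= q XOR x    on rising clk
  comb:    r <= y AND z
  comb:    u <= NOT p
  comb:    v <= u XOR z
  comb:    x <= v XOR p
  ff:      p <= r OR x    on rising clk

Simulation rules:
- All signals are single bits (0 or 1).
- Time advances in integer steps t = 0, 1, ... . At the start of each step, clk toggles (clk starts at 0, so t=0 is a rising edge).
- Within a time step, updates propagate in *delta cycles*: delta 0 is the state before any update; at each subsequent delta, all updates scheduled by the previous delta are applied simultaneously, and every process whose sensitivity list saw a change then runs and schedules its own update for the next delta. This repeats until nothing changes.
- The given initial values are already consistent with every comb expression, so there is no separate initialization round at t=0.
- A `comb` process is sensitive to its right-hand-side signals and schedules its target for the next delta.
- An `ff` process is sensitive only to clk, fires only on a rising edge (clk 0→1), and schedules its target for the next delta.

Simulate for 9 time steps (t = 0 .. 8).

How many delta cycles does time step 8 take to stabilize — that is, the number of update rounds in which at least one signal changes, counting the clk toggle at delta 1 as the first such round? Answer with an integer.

4

[bits: z,r,p,clk,v,x,y,q,u]
t=0: Δ0=111010100 Δ1=111110100 Δ2=011110100 Δ3=001100100 Δ4=001101100 | 4Δ
t=1: Δ0=001101100 Δ1=001001100 | 1Δ
t=2: Δ0=001001100 Δ1=001101100 Δ2=101101100 Δ3=111111100 Δ4=111110100 | 4Δ
t=3: Δ0=111110100 Δ1=111010100 | 1Δ
t=4: Δ0=111010100 Δ1=111110100 Δ2=011110100 Δ3=001100100 Δ4=001101100 | 4Δ
t=5: Δ0=001101100 Δ1=001001100 | 1Δ
t=6: Δ0=001001100 Δ1=001101100 Δ2=101101100 Δ3=111111100 Δ4=111110100 | 4Δ
t=7: Δ0=111110100 Δ1=111010100 | 1Δ
t=8: Δ0=111010100 Δ1=111110100 Δ2=011110100 Δ3=001100100 Δ4=001101100 | 4Δ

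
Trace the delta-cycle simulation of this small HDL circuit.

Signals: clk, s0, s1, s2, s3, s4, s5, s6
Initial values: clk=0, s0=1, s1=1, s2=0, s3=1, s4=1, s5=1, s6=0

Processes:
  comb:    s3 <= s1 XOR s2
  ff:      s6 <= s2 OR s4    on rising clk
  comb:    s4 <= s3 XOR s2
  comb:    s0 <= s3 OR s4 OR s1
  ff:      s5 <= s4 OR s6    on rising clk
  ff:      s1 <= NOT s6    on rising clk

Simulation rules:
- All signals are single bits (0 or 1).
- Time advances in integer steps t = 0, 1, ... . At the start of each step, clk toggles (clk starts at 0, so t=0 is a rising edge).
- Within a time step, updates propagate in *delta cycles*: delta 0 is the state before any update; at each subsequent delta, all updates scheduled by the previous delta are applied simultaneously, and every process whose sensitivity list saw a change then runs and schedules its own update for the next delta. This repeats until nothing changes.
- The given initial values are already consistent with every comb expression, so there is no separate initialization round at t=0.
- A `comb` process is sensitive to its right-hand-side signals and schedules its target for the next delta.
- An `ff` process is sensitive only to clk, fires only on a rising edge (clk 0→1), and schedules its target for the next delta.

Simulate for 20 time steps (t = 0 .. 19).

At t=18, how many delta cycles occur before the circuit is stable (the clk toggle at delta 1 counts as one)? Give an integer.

[bits: s1,clk,s2,s3,s4,s0,s6,s5]
t=0: Δ0=10011101 Δ1=11011101 Δ2=11011111 | 2Δ
t=1: Δ0=11011111 Δ1=10011111 | 1Δ
t=2: Δ0=10011111 Δ1=11011111 Δ2=01011111 Δ3=01001111 Δ4=01000111 Δ5=01000011 | 5Δ
t=3: Δ0=01000011 Δ1=00000011 | 1Δ
t=4: Δ0=00000011 Δ1=01000011 Δ2=01000001 | 2Δ
t=5: Δ0=01000001 Δ1=00000001 | 1Δ
t=6: Δ0=00000001 Δ1=01000001 Δ2=11000000 Δ3=11010100 Δ4=11011100 | 4Δ
t=7: Δ0=11011100 Δ1=10011100 | 1Δ
t=8: Δ0=10011100 Δ1=11011100 Δ2=11011111 | 2Δ
t=9: Δ0=11011111 Δ1=10011111 | 1Δ
t=10: Δ0=10011111 Δ1=11011111 Δ2=01011111 Δ3=01001111 Δ4=01000111 Δ5=01000011 | 5Δ
t=11: Δ0=01000011 Δ1=00000011 | 1Δ
t=12: Δ0=00000011 Δ1=01000011 Δ2=01000001 | 2Δ
t=13: Δ0=01000001 Δ1=00000001 | 1Δ
t=14: Δ0=00000001 Δ1=01000001 Δ2=11000000 Δ3=11010100 Δ4=11011100 | 4Δ
t=15: Δ0=11011100 Δ1=10011100 | 1Δ
t=16: Δ0=10011100 Δ1=11011100 Δ2=11011111 | 2Δ
t=17: Δ0=11011111 Δ1=10011111 | 1Δ
t=18: Δ0=10011111 Δ1=11011111 Δ2=01011111 Δ3=01001111 Δ4=01000111 Δ5=01000011 | 5Δ
t=19: Δ0=01000011 Δ1=00000011 | 1Δ

5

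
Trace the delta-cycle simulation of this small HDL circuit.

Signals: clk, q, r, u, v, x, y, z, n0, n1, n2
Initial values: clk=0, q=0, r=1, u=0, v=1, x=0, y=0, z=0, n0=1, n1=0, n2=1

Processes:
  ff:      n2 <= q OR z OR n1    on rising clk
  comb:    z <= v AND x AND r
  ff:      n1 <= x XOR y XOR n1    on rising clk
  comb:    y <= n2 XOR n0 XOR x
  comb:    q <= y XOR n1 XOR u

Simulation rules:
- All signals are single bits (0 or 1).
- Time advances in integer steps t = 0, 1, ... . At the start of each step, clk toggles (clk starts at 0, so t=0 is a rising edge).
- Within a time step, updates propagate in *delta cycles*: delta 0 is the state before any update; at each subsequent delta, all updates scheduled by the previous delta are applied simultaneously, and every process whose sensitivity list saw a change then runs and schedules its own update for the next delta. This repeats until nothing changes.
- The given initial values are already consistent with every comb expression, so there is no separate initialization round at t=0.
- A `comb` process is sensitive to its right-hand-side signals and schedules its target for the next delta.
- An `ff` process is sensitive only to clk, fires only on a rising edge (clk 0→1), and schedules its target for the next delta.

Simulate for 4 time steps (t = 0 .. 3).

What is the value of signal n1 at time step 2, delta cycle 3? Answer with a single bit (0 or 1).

t=0 Δ0: v=1 u=0 x=0 y=0 z=0 n0=1 n2=1 n1=0 q=0 r=1 clk=0
  Δ1: clk:0→1
  Δ2: n2:1→0
  Δ3: y:0→1
  Δ4: q:0→1
  (4Δ to stable)
t=1 Δ0: v=1 u=0 x=0 y=1 z=0 n0=1 n2=0 n1=0 q=1 r=1 clk=1
  Δ1: clk:1→0
  (1Δ to stable)
t=2 Δ0: v=1 u=0 x=0 y=1 z=0 n0=1 n2=0 n1=0 q=1 r=1 clk=0
  Δ1: clk:0→1
  Δ2: n2:0→1, n1:0→1
  Δ3: y:1→0, q:1→0
  Δ4: q:0→1
  (4Δ to stable)
t=3 Δ0: v=1 u=0 x=0 y=0 z=0 n0=1 n2=1 n1=1 q=1 r=1 clk=1
  Δ1: clk:1→0
  (1Δ to stable)

1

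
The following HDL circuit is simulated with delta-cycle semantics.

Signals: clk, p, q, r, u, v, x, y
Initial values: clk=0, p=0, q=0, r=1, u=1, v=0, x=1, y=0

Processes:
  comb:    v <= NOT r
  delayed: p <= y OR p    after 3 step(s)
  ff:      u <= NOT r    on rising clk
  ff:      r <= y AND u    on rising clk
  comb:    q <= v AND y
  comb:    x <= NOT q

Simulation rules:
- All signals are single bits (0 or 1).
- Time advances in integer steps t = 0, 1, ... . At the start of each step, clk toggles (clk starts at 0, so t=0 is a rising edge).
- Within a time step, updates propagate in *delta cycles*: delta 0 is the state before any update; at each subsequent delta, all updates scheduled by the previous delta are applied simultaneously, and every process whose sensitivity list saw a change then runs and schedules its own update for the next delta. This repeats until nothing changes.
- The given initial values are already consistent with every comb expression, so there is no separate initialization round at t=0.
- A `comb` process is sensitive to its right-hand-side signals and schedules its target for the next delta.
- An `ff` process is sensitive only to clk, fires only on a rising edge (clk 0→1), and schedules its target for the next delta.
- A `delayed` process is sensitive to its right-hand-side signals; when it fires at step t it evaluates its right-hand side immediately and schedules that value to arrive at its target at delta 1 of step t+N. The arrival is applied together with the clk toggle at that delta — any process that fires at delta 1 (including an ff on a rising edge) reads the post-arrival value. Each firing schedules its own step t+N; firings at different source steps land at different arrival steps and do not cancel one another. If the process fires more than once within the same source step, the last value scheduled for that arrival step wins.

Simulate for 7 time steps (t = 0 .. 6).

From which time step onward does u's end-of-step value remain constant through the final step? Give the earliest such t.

[bits: clk,y,x,q,v,r,u,p]
t=0: Δ0=00100110 Δ1=10100110 Δ2=10100000 Δ3=10101000 | 3Δ
t=1: Δ0=10101000 Δ1=00101000 | 1Δ
t=2: Δ0=00101000 Δ1=10101000 Δ2=10101010 | 2Δ
t=3: Δ0=10101010 Δ1=00101010 | 1Δ
t=4: Δ0=00101010 Δ1=10101010 | 1Δ
t=5: Δ0=10101010 Δ1=00101010 | 1Δ
t=6: Δ0=00101010 Δ1=10101010 | 1Δ

2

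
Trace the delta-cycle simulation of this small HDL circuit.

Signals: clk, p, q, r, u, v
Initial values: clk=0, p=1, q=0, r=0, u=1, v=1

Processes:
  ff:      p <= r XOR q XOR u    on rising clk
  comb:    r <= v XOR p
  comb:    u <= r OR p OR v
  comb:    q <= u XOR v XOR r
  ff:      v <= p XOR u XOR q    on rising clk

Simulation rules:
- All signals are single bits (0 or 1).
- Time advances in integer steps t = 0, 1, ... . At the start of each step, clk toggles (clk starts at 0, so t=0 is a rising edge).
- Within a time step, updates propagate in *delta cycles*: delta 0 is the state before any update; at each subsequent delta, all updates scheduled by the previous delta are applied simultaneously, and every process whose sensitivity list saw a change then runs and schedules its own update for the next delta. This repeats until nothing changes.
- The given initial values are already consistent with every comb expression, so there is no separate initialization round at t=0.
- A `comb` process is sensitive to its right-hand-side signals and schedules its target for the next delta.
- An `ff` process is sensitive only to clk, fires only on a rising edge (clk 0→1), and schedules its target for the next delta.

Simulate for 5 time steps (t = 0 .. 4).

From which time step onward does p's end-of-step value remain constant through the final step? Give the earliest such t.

t0.Δ0 u=1 p=1 clk=0 v=1 q=0 r=0
t0.Δ1 u=1 p=1 clk=1 v=1 q=0 r=0
t0.Δ2 u=1 p=1 clk=1 v=0 q=0 r=0
t0.Δ3 u=1 p=1 clk=1 v=0 q=1 r=1
t0.Δ4 u=1 p=1 clk=1 v=0 q=0 r=1
t1.Δ0 u=1 p=1 clk=1 v=0 q=0 r=1
t1.Δ1 u=1 p=1 clk=0 v=0 q=0 r=1
t2.Δ0 u=1 p=1 clk=0 v=0 q=0 r=1
t2.Δ1 u=1 p=1 clk=1 v=0 q=0 r=1
t2.Δ2 u=1 p=0 clk=1 v=0 q=0 r=1
t2.Δ3 u=1 p=0 clk=1 v=0 q=0 r=0
t2.Δ4 u=0 p=0 clk=1 v=0 q=1 r=0
t2.Δ5 u=0 p=0 clk=1 v=0 q=0 r=0
t3.Δ0 u=0 p=0 clk=1 v=0 q=0 r=0
t3.Δ1 u=0 p=0 clk=0 v=0 q=0 r=0
t4.Δ0 u=0 p=0 clk=0 v=0 q=0 r=0
t4.Δ1 u=0 p=0 clk=1 v=0 q=0 r=0

2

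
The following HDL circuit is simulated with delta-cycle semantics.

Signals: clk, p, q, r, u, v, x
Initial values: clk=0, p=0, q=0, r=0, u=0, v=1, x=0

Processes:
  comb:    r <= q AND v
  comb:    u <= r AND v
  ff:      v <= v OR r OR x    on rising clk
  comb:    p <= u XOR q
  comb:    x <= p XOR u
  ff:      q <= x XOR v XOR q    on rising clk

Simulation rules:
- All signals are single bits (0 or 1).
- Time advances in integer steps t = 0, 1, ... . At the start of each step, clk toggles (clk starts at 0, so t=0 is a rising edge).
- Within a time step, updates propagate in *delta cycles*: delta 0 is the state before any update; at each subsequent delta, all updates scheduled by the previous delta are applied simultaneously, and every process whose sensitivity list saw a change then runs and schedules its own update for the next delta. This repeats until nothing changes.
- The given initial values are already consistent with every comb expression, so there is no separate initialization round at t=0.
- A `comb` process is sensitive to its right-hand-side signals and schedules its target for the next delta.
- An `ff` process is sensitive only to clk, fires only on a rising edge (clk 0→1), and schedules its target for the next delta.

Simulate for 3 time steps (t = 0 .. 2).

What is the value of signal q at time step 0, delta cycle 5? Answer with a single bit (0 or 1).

t0.Δ0 x=0 r=0 p=0 u=0 clk=0 v=1 q=0
t0.Δ1 x=0 r=0 p=0 u=0 clk=1 v=1 q=0
t0.Δ2 x=0 r=0 p=0 u=0 clk=1 v=1 q=1
t0.Δ3 x=0 r=1 p=1 u=0 clk=1 v=1 q=1
t0.Δ4 x=1 r=1 p=1 u=1 clk=1 v=1 q=1
t0.Δ5 x=0 r=1 p=0 u=1 clk=1 v=1 q=1
t0.Δ6 x=1 r=1 p=0 u=1 clk=1 v=1 q=1
t1.Δ0 x=1 r=1 p=0 u=1 clk=1 v=1 q=1
t1.Δ1 x=1 r=1 p=0 u=1 clk=0 v=1 q=1
t2.Δ0 x=1 r=1 p=0 u=1 clk=0 v=1 q=1
t2.Δ1 x=1 r=1 p=0 u=1 clk=1 v=1 q=1

1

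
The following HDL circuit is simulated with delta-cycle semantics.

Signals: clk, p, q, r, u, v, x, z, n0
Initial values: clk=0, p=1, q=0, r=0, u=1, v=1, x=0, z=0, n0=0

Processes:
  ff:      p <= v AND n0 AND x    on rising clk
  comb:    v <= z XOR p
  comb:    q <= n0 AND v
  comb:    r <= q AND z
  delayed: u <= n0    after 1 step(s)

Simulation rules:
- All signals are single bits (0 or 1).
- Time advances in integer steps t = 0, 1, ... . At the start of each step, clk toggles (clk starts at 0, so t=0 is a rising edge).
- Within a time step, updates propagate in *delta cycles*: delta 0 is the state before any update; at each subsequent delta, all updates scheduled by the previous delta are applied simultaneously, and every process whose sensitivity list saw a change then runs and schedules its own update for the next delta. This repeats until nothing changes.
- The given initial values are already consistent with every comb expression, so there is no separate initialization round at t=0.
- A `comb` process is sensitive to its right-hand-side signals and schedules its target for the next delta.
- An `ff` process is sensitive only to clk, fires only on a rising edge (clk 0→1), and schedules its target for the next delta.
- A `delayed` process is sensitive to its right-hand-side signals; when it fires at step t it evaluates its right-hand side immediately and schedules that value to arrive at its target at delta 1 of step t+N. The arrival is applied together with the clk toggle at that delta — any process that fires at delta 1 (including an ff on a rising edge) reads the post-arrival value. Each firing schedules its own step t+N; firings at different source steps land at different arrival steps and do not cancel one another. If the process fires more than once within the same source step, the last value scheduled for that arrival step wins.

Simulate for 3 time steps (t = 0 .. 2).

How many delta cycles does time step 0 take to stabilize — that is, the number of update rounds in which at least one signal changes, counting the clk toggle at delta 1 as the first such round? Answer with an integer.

3

t0.Δ0 z=0 p=1 r=0 n0=0 u=1 q=0 clk=0 x=0 v=1
t0.Δ1 z=0 p=1 r=0 n0=0 u=1 q=0 clk=1 x=0 v=1
t0.Δ2 z=0 p=0 r=0 n0=0 u=1 q=0 clk=1 x=0 v=1
t0.Δ3 z=0 p=0 r=0 n0=0 u=1 q=0 clk=1 x=0 v=0
t1.Δ0 z=0 p=0 r=0 n0=0 u=1 q=0 clk=1 x=0 v=0
t1.Δ1 z=0 p=0 r=0 n0=0 u=1 q=0 clk=0 x=0 v=0
t2.Δ0 z=0 p=0 r=0 n0=0 u=1 q=0 clk=0 x=0 v=0
t2.Δ1 z=0 p=0 r=0 n0=0 u=1 q=0 clk=1 x=0 v=0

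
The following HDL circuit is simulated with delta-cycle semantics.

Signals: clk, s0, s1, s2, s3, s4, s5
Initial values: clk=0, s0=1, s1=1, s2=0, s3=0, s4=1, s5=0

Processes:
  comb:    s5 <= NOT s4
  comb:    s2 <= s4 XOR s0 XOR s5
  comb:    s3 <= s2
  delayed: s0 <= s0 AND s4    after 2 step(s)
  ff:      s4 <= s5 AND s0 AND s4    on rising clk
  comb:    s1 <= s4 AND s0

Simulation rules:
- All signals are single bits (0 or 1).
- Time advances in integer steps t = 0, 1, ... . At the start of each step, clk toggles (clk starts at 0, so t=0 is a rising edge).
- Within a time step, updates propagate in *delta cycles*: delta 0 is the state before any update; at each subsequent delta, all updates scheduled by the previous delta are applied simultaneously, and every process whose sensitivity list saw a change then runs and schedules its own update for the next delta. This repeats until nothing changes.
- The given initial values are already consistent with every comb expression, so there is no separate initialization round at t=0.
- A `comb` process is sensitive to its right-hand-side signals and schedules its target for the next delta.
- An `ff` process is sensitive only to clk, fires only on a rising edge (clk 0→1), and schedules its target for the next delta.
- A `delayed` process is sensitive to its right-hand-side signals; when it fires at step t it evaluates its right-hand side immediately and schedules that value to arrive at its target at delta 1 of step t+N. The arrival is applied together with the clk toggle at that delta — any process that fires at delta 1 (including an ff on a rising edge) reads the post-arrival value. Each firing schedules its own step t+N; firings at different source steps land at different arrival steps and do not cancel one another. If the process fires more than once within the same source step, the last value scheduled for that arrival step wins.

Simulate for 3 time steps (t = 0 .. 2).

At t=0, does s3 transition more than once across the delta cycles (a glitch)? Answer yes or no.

t0.Δ0 s0=1 s3=0 s1=1 s4=1 s2=0 s5=0 clk=0
t0.Δ1 s0=1 s3=0 s1=1 s4=1 s2=0 s5=0 clk=1
t0.Δ2 s0=1 s3=0 s1=1 s4=0 s2=0 s5=0 clk=1
t0.Δ3 s0=1 s3=0 s1=0 s4=0 s2=1 s5=1 clk=1
t0.Δ4 s0=1 s3=1 s1=0 s4=0 s2=0 s5=1 clk=1
t0.Δ5 s0=1 s3=0 s1=0 s4=0 s2=0 s5=1 clk=1
t1.Δ0 s0=1 s3=0 s1=0 s4=0 s2=0 s5=1 clk=1
t1.Δ1 s0=1 s3=0 s1=0 s4=0 s2=0 s5=1 clk=0
t2.Δ0 s0=1 s3=0 s1=0 s4=0 s2=0 s5=1 clk=0
t2.Δ1 s0=0 s3=0 s1=0 s4=0 s2=0 s5=1 clk=1
t2.Δ2 s0=0 s3=0 s1=0 s4=0 s2=1 s5=1 clk=1
t2.Δ3 s0=0 s3=1 s1=0 s4=0 s2=1 s5=1 clk=1

yes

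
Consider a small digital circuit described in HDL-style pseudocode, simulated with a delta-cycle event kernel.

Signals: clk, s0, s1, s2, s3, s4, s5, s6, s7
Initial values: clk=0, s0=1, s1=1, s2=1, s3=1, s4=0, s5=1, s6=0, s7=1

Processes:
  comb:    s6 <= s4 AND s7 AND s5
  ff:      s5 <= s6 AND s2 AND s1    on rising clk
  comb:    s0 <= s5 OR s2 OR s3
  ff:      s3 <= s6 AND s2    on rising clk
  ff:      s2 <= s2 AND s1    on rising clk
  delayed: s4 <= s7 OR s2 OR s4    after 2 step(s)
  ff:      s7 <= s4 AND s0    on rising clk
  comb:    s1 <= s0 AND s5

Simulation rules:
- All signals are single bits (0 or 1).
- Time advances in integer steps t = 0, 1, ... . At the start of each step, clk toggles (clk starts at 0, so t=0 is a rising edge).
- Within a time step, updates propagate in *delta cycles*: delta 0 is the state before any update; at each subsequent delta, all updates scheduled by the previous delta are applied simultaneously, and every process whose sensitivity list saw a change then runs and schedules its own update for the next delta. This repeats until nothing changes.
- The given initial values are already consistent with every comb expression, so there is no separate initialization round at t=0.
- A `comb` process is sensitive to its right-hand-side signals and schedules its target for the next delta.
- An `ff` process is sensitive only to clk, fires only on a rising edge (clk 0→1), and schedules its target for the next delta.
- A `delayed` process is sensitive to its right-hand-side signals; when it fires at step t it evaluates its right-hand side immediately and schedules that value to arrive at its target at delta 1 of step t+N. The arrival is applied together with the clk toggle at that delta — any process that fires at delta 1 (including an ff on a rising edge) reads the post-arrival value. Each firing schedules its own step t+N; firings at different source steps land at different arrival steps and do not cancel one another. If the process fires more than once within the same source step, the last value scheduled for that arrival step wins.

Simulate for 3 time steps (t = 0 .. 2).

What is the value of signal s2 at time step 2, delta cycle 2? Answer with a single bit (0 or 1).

0

t0.Δ0 s3=1 s1=1 s7=1 s4=0 s5=1 s6=0 s2=1 clk=0 s0=1
t0.Δ1 s3=1 s1=1 s7=1 s4=0 s5=1 s6=0 s2=1 clk=1 s0=1
t0.Δ2 s3=0 s1=1 s7=0 s4=0 s5=0 s6=0 s2=1 clk=1 s0=1
t0.Δ3 s3=0 s1=0 s7=0 s4=0 s5=0 s6=0 s2=1 clk=1 s0=1
t1.Δ0 s3=0 s1=0 s7=0 s4=0 s5=0 s6=0 s2=1 clk=1 s0=1
t1.Δ1 s3=0 s1=0 s7=0 s4=0 s5=0 s6=0 s2=1 clk=0 s0=1
t2.Δ0 s3=0 s1=0 s7=0 s4=0 s5=0 s6=0 s2=1 clk=0 s0=1
t2.Δ1 s3=0 s1=0 s7=0 s4=1 s5=0 s6=0 s2=1 clk=1 s0=1
t2.Δ2 s3=0 s1=0 s7=1 s4=1 s5=0 s6=0 s2=0 clk=1 s0=1
t2.Δ3 s3=0 s1=0 s7=1 s4=1 s5=0 s6=0 s2=0 clk=1 s0=0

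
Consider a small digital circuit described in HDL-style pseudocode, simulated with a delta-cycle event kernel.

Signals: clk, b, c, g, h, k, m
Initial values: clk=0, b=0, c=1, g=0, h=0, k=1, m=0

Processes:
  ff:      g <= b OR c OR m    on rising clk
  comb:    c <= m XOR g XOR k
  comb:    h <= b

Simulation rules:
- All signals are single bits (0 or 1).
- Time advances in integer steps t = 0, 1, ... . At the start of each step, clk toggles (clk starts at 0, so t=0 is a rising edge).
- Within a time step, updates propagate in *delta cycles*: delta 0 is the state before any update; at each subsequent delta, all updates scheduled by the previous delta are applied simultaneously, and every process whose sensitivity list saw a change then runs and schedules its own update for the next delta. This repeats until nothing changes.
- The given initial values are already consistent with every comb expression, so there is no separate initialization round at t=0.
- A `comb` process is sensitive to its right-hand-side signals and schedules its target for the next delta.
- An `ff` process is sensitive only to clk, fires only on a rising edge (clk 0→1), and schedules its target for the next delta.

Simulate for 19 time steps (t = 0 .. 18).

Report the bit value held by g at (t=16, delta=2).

1

[bits: m,h,b,clk,c,g,k]
t=0: Δ0=0000101 Δ1=0001101 Δ2=0001111 Δ3=0001011 | 3Δ
t=1: Δ0=0001011 Δ1=0000011 | 1Δ
t=2: Δ0=0000011 Δ1=0001011 Δ2=0001001 Δ3=0001101 | 3Δ
t=3: Δ0=0001101 Δ1=0000101 | 1Δ
t=4: Δ0=0000101 Δ1=0001101 Δ2=0001111 Δ3=0001011 | 3Δ
t=5: Δ0=0001011 Δ1=0000011 | 1Δ
t=6: Δ0=0000011 Δ1=0001011 Δ2=0001001 Δ3=0001101 | 3Δ
t=7: Δ0=0001101 Δ1=0000101 | 1Δ
t=8: Δ0=0000101 Δ1=0001101 Δ2=0001111 Δ3=0001011 | 3Δ
t=9: Δ0=0001011 Δ1=0000011 | 1Δ
t=10: Δ0=0000011 Δ1=0001011 Δ2=0001001 Δ3=0001101 | 3Δ
t=11: Δ0=0001101 Δ1=0000101 | 1Δ
t=12: Δ0=0000101 Δ1=0001101 Δ2=0001111 Δ3=0001011 | 3Δ
t=13: Δ0=0001011 Δ1=0000011 | 1Δ
t=14: Δ0=0000011 Δ1=0001011 Δ2=0001001 Δ3=0001101 | 3Δ
t=15: Δ0=0001101 Δ1=0000101 | 1Δ
t=16: Δ0=0000101 Δ1=0001101 Δ2=0001111 Δ3=0001011 | 3Δ
t=17: Δ0=0001011 Δ1=0000011 | 1Δ
t=18: Δ0=0000011 Δ1=0001011 Δ2=0001001 Δ3=0001101 | 3Δ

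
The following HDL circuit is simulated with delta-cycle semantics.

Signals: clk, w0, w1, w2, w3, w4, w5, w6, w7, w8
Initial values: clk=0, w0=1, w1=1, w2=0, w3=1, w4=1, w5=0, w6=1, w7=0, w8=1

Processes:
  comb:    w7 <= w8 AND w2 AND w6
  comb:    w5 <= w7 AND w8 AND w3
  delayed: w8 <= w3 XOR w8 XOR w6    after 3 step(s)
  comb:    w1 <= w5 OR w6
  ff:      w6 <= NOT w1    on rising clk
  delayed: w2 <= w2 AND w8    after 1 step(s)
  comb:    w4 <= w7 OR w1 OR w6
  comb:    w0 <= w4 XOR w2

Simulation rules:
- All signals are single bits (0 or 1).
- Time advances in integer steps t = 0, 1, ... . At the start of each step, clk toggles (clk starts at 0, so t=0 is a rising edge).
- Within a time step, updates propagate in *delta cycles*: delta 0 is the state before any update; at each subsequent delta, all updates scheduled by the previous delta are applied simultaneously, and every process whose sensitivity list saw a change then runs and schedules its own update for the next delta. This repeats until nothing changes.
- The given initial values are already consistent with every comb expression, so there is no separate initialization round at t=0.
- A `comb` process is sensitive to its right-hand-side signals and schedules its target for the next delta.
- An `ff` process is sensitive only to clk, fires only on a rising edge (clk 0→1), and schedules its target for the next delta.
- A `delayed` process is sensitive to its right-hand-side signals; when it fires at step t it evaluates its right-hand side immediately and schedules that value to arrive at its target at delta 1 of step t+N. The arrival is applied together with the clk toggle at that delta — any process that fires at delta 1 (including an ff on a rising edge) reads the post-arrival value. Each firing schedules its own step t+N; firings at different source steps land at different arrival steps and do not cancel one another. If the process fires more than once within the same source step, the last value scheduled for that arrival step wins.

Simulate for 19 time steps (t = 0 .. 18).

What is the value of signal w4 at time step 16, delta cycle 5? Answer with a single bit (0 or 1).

t=0 Δ0: clk=0 w6=1 w8=1 w5=0 w1=1 w0=1 w4=1 w2=0 w3=1 w7=0
  Δ1: clk:0→1
  Δ2: w6:1→0
  Δ3: w1:1→0
  Δ4: w4:1→0
  Δ5: w0:1→0
  (5Δ to stable)
t=1 Δ0: clk=1 w6=0 w8=1 w5=0 w1=0 w0=0 w4=0 w2=0 w3=1 w7=0
  Δ1: clk:1→0
  (1Δ to stable)
t=2 Δ0: clk=0 w6=0 w8=1 w5=0 w1=0 w0=0 w4=0 w2=0 w3=1 w7=0
  Δ1: clk:0→1
  Δ2: w6:0→1
  Δ3: w1:0→1, w4:0→1
  Δ4: w0:0→1
  (4Δ to stable)
t=3 Δ0: clk=1 w6=1 w8=1 w5=0 w1=1 w0=1 w4=1 w2=0 w3=1 w7=0
  Δ1: clk:1→0, w8:1→0
  (1Δ to stable)
t=4 Δ0: clk=0 w6=1 w8=0 w5=0 w1=1 w0=1 w4=1 w2=0 w3=1 w7=0
  Δ1: clk:0→1
  Δ2: w6:1→0
  Δ3: w1:1→0
  Δ4: w4:1→0
  Δ5: w0:1→0
  (5Δ to stable)
t=5 Δ0: clk=1 w6=0 w8=0 w5=0 w1=0 w0=0 w4=0 w2=0 w3=1 w7=0
  Δ1: clk:1→0, w8:0→1
  (1Δ to stable)
t=6 Δ0: clk=0 w6=0 w8=1 w5=0 w1=0 w0=0 w4=0 w2=0 w3=1 w7=0
  Δ1: clk:0→1, w8:1→0
  Δ2: w6:0→1
  Δ3: w1:0→1, w4:0→1
  Δ4: w0:0→1
  (4Δ to stable)
t=7 Δ0: clk=1 w6=1 w8=0 w5=0 w1=1 w0=1 w4=1 w2=0 w3=1 w7=0
  Δ1: clk:1→0, w8:0→1
  (1Δ to stable)
t=8 Δ0: clk=0 w6=1 w8=1 w5=0 w1=1 w0=1 w4=1 w2=0 w3=1 w7=0
  Δ1: clk:0→1, w8:1→0
  Δ2: w6:1→0
  Δ3: w1:1→0
  Δ4: w4:1→0
  Δ5: w0:1→0
  (5Δ to stable)
t=9 Δ0: clk=1 w6=0 w8=0 w5=0 w1=0 w0=0 w4=0 w2=0 w3=1 w7=0
  Δ1: clk:1→0
  (1Δ to stable)
t=10 Δ0: clk=0 w6=0 w8=0 w5=0 w1=0 w0=0 w4=0 w2=0 w3=1 w7=0
  Δ1: clk:0→1, w8:0→1
  Δ2: w6:0→1
  Δ3: w1:0→1, w4:0→1
  Δ4: w0:0→1
  (4Δ to stable)
t=11 Δ0: clk=1 w6=1 w8=1 w5=0 w1=1 w0=1 w4=1 w2=0 w3=1 w7=0
  Δ1: clk:1→0
  (1Δ to stable)
t=12 Δ0: clk=0 w6=1 w8=1 w5=0 w1=1 w0=1 w4=1 w2=0 w3=1 w7=0
  Δ1: clk:0→1
  Δ2: w6:1→0
  Δ3: w1:1→0
  Δ4: w4:1→0
  Δ5: w0:1→0
  (5Δ to stable)
t=13 Δ0: clk=1 w6=0 w8=1 w5=0 w1=0 w0=0 w4=0 w2=0 w3=1 w7=0
  Δ1: clk:1→0
  (1Δ to stable)
t=14 Δ0: clk=0 w6=0 w8=1 w5=0 w1=0 w0=0 w4=0 w2=0 w3=1 w7=0
  Δ1: clk:0→1
  Δ2: w6:0→1
  Δ3: w1:0→1, w4:0→1
  Δ4: w0:0→1
  (4Δ to stable)
t=15 Δ0: clk=1 w6=1 w8=1 w5=0 w1=1 w0=1 w4=1 w2=0 w3=1 w7=0
  Δ1: clk:1→0, w8:1→0
  (1Δ to stable)
t=16 Δ0: clk=0 w6=1 w8=0 w5=0 w1=1 w0=1 w4=1 w2=0 w3=1 w7=0
  Δ1: clk:0→1
  Δ2: w6:1→0
  Δ3: w1:1→0
  Δ4: w4:1→0
  Δ5: w0:1→0
  (5Δ to stable)
t=17 Δ0: clk=1 w6=0 w8=0 w5=0 w1=0 w0=0 w4=0 w2=0 w3=1 w7=0
  Δ1: clk:1→0, w8:0→1
  (1Δ to stable)
t=18 Δ0: clk=0 w6=0 w8=1 w5=0 w1=0 w0=0 w4=0 w2=0 w3=1 w7=0
  Δ1: clk:0→1, w8:1→0
  Δ2: w6:0→1
  Δ3: w1:0→1, w4:0→1
  Δ4: w0:0→1
  (4Δ to stable)

0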